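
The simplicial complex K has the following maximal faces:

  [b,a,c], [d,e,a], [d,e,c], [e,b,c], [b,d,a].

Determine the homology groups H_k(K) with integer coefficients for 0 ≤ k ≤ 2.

We work with the vertex ordering a < b < c < d < e. The simplices of K, each written with vertices in increasing order, are:

  0-simplices (5): a, b, c, d, e
  1-simplices (10): ab, ac, ad, ae, bc, bd, be, cd, ce, de
  2-simplices (5): abc, abd, ade, bce, cde

giving chain groups C_0 ≅ Z^5, C_1 ≅ Z^10, C_2 ≅ Z^5.

∂_1: C_1 → C_0 sends each edge [p,q] (with p < q) to q − p.
This gives a 5×10 integer matrix of rank 4; reducing to Smith normal form yields diagonal entries (1,1,1,1).

The boundary map ∂_2: C_2 → C_1 sends each 2-simplex [p,q,r] to [q,r] − [p,r] + [p,q]. For instance
  ∂bce = ce − be + bc,
  ∂abc = bc − ac + ab.
As a 10×5 matrix over Z this has rank 5, with invariant factors (1,1,1,1,1).

Now H_k = ker ∂_k / im ∂_{k+1}, so:

  H_0: rank C_0 − rank ∂_1 = 5 − 4 = 1, and the invariant factors of ∂_1 are all 1, so H_0 ≅ Z.
  H_1: rank ker ∂_1 − rank ∂_2 = (10 − 4) − 5 = 1, and the invariant factors of ∂_2 are all 1, so H_1 ≅ Z.
  H_2: rank ker ∂_2 − rank ∂_3 = (5 − 5) − 0 = 0, and there is no ∂_3, so H_2 ≅ 0.

As a check, the Euler characteristic is 5 − 10 + 5 = 0, which agrees with 1 − 1 + 0 = 0.
(K is a triangulation of the Möbius band.)

H_0 = Z,  H_1 = Z,  H_2 = 0.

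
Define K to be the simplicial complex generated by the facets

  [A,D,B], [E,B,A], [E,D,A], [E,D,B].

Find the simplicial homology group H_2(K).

H_2 ≅ Z.

Order the vertices as A < B < D < E. Listing each simplex with vertices in this order, K has dimension 2 with simplices:

  0-simplices (4): A, B, D, E
  1-simplices (6): AB, AD, AE, BD, BE, DE
  2-simplices (4): ABD, ABE, ADE, BDE

so the chain groups are C_0 ≅ Z^4, C_1 ≅ Z^6, C_2 ≅ Z^4.

Boundary ∂_1: C_1 → C_0 maps an edge to its endpoints' difference, ∂[p,q] = q − p.
The 4×6 boundary matrix has rank 3 and Smith normal form diag(1,1,1).

The boundary map ∂_2: C_2 → C_1 maps a triangle to the signed sum of its edges. For instance
  ∂ADE = DE − AE + AD,
  ∂BDE = DE − BE + BD.
The 6×4 boundary matrix has rank 3 and Smith normal form diag(1,1,1).

From H_k ≅ ker(∂_k) / im(∂_{k+1}) we obtain:

  H_2: rank ker ∂_2 − rank ∂_3 = (4 − 3) − 0 = 1, and there is no ∂_3, so H_2 ≅ Z.

(K is a triangulation of the 2-sphere S^2.)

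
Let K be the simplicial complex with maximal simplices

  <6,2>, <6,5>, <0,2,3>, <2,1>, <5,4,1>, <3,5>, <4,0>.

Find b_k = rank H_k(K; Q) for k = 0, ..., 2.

We work with the vertex ordering 0 < 1 < 2 < 3 < 4 < 5 < 6. The simplices of K, each written with vertices in increasing order, are:

  0-simplices (7): [0], [1], [2], [3], [4], [5], [6]
  1-simplices (11): [0,2], [0,3], [0,4], [1,2], [1,4], [1,5], [2,3], [2,6], [3,5], [4,5], [5,6]
  2-simplices (2): [0,2,3], [1,4,5]

Hence C_0 ≅ Z^7, C_1 ≅ Z^11, C_2 ≅ Z^2.

The boundary map ∂_1: C_1 → C_0 maps an edge to its endpoints' difference, ∂[p,q] = q − p. For instance
  ∂[0,3] = [3] − [0].
As a 7×11 matrix over Z this has rank 6, with invariant factors (1,1,1,1,1,1).

The boundary map ∂_2: C_2 → C_1 sends each 2-simplex [p,q,r] to [q,r] − [p,r] + [p,q]. For instance
  ∂[1,4,5] = [4,5] − [1,5] + [1,4],
  ∂[0,2,3] = [2,3] − [0,3] + [0,2].
The 11×2 boundary matrix has rank 2 and Smith normal form diag(1,1).

From H_k ≅ ker(∂_k) / im(∂_{k+1}) we obtain:

  H_0: rank C_0 − rank ∂_1 = 7 − 6 = 1, and the invariant factors of ∂_1 are all 1, so H_0 = Z.
  H_1: rank ker ∂_1 − rank ∂_2 = (11 − 6) − 2 = 3, and the invariant factors of ∂_2 are all 1, so H_1 = Z^3.
  H_2: rank ker ∂_2 − rank ∂_3 = (2 − 2) − 0 = 0, and there is no ∂_3, so H_2 = 0.

Hence the Betti numbers are b_0 = 1, b_1 = 3, b_2 = 0.

b_0 = 1, b_1 = 3, b_2 = 0.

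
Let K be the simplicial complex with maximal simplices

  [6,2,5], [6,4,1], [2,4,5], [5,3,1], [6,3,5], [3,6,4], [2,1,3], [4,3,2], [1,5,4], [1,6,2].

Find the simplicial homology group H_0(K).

Fix the vertex order 1 < 2 < 3 < 4 < 5 < 6 and write every simplex with vertices in increasing order. Then dim K = 2 and the simplices of K are:

  0-simplices (6): [1], [2], [3], [4], [5], [6]
  1-simplices (15): [1,2], [1,3], [1,4], [1,5], [1,6], [2,3], [2,4], [2,5], [2,6], [3,4], [3,5], [3,6], [4,5], [4,6], [5,6]
  2-simplices (10): [1,2,3], [1,2,6], [1,3,5], [1,4,5], [1,4,6], [2,3,4], [2,4,5], [2,5,6], [3,4,6], [3,5,6]

giving chain groups C_0 ≅ Z^6, C_1 ≅ Z^15, C_2 ≅ Z^10.

∂_1: C_1 → C_0 is given by ∂[p,q] = [q] − [p]. For instance
  ∂[4,6] = [6] − [4].
The resulting 6×15 matrix has rank 5, and its Smith normal form has invariant factors (1,1,1,1,1).

The boundary map ∂_2: C_2 → C_1 acts by ∂[p,q,r] = [q,r] − [p,r] + [p,q]. For instance
  ∂[1,2,3] = [2,3] − [1,3] + [1,2],
  ∂[1,2,6] = [2,6] − [1,6] + [1,2].
The resulting 15×10 matrix has rank 10, and its Smith normal form has invariant factors (1,1,1,1,1,1,1,1,1,2).

Computing H_k = (kernel of ∂_k) / (image of ∂_{k+1}):

  H_0: rank C_0 − rank ∂_1 = 6 − 5 = 1, and the invariant factors of ∂_1 are all 1, so H_0 ≅ Z.

H_0 = Z.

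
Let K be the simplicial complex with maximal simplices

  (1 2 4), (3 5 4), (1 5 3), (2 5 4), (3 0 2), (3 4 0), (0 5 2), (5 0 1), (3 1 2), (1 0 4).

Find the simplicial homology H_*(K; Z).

H_0 = Z,  H_1 = Z_2,  H_2 = 0.

Fix the vertex order 0 < 1 < 2 < 3 < 4 < 5 and write every simplex with vertices in increasing order. Then dim K = 2 and the simplices of K are:

  0-simplices (6): [0], [1], [2], [3], [4], [5]
  1-simplices (15): [0,1], [0,2], [0,3], [0,4], [0,5], [1,2], [1,3], [1,4], [1,5], [2,3], [2,4], [2,5], [3,4], [3,5], [4,5]
  2-simplices (10): [0,1,4], [0,1,5], [0,2,3], [0,2,5], [0,3,4], [1,2,3], [1,2,4], [1,3,5], [2,4,5], [3,4,5]

Hence C_0 ≅ Z^6, C_1 ≅ Z^15, C_2 ≅ Z^10.

Boundary ∂_1: C_1 → C_0 sends each edge [p,q] (with p < q) to q − p. For instance
  ∂[0,1] = [1] − [0].
The resulting 6×15 matrix has rank 5, and its Smith normal form has invariant factors (1,1,1,1,1).

Boundary ∂_2: C_2 → C_1 maps a triangle to the signed sum of its edges. For instance
  ∂[1,3,5] = [3,5] − [1,5] + [1,3],
  ∂[0,1,5] = [1,5] − [0,5] + [0,1].
This gives a 15×10 integer matrix of rank 10; reducing to Smith normal form yields diagonal entries (1,1,1,1,1,1,1,1,1,2).

From H_k ≅ ker(∂_k) / im(∂_{k+1}) we obtain:

  H_0: rank C_0 − rank ∂_1 = 6 − 5 = 1, and the invariant factors of ∂_1 are all 1, so H_0 = Z.
  H_1: rank ker ∂_1 − rank ∂_2 = (15 − 5) − 10 = 0, and ∂_2 has invariant factor 2 > 1, so H_1 = Z_2.
  H_2: rank ker ∂_2 − rank ∂_3 = (10 − 10) − 0 = 0, and there is no ∂_3, so H_2 = 0.

As a check, the Euler characteristic is 6 − 15 + 10 = 1, which agrees with 1 − 0 + 0 = 1.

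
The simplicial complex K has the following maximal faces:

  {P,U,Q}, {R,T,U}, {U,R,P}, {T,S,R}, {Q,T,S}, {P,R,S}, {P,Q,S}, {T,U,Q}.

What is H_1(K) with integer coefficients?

K has 6 vertices, 12 edges, 8 triangles.
rank ∂_1 = 5, rank ∂_2 = 7 ⇒ b_1 = 12 − 5 − 7 = 0; all invariant factors of ∂_2 are 1 so no torsion. So H_1 = 0.

H_1 ≅ 0.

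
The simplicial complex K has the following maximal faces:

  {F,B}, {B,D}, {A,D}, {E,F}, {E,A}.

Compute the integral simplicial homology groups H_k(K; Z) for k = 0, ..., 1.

Order the vertices as A < B < D < E < F. Listing each simplex with vertices in this order, K has dimension 1 with simplices:

  0-simplices (5): A, B, D, E, F
  1-simplices (5): AD, AE, BD, BF, EF

so the chain groups are C_0 ≅ Z^5, C_1 ≅ Z^5.

∂_1: C_1 → C_0 sends each edge [p,q] (with p < q) to q − p. For instance
  ∂BD = D − B.
The 5×5 boundary matrix has rank 4 and Smith normal form diag(1,1,1,1).

From H_k ≅ ker(∂_k) / im(∂_{k+1}) we obtain:

  H_0: rank C_0 − rank ∂_1 = 5 − 4 = 1, and the invariant factors of ∂_1 are all 1, so H_0 = Z.
  H_1: rank ker ∂_1 − rank ∂_2 = (5 − 4) − 0 = 1, and there is no ∂_2, so H_1 = Z.

As a check, the Euler characteristic is 5 − 5 = 0, which agrees with 1 − 1 = 0.
(K is a triangulation of the circle S^1.)

H_0 = Z,  H_1 = Z.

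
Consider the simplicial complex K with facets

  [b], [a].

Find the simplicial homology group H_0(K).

H_0 = Z^2.

K has 2 vertices.
rank ∂_0 = 0, rank ∂_1 = 0 ⇒ b_0 = 2 − 0 − 0 = 2. So H_0 ≅ Z^2.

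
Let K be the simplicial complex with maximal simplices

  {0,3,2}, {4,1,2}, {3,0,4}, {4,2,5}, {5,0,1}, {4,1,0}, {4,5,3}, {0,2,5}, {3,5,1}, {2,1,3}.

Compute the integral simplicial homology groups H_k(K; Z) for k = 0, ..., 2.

Order the vertices as 0 < 1 < 2 < 3 < 4 < 5. Listing each simplex with vertices in this order, K has dimension 2 with simplices:

  0-simplices (6): [0], [1], [2], [3], [4], [5]
  1-simplices (15): [0,1], [0,2], [0,3], [0,4], [0,5], [1,2], [1,3], [1,4], [1,5], [2,3], [2,4], [2,5], [3,4], [3,5], [4,5]
  2-simplices (10): [0,1,4], [0,1,5], [0,2,3], [0,2,5], [0,3,4], [1,2,3], [1,2,4], [1,3,5], [2,4,5], [3,4,5]

so the chain groups are C_0 ≅ Z^6, C_1 ≅ Z^15, C_2 ≅ Z^10.

The boundary map ∂_1: C_1 → C_0 maps an edge to its endpoints' difference, ∂[p,q] = q − p.
As a 6×15 matrix over Z this has rank 5, with invariant factors (1,1,1,1,1).

∂_2: C_2 → C_1 sends each 2-simplex [p,q,r] to [q,r] − [p,r] + [p,q]. For instance
  ∂[2,4,5] = [4,5] − [2,5] + [2,4],
  ∂[0,1,4] = [1,4] − [0,4] + [0,1].
The 15×10 boundary matrix has rank 10 and Smith normal form diag(1,1,1,1,1,1,1,1,1,2).

Computing H_k = (kernel of ∂_k) / (image of ∂_{k+1}):

  H_0: rank C_0 − rank ∂_1 = 6 − 5 = 1, and the invariant factors of ∂_1 are all 1, so H_0 = Z.
  H_1: rank ker ∂_1 − rank ∂_2 = (15 − 5) − 10 = 0, and ∂_2 has invariant factor 2 > 1, so H_1 = Z_2.
  H_2: rank ker ∂_2 − rank ∂_3 = (10 − 10) − 0 = 0, and there is no ∂_3, so H_2 = 0.

H_0 = Z,  H_1 = Z_2,  H_2 = 0.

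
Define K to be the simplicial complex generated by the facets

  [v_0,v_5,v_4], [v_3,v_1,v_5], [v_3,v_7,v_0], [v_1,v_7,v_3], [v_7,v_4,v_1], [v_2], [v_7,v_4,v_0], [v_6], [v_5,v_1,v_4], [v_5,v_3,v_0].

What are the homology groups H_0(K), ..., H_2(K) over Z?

K has 8 vertices, 12 edges, 8 triangles.
rank ∂_0 = 0, rank ∂_1 = 5 ⇒ b_0 = 8 − 0 − 5 = 3; all invariant factors of ∂_1 are 1 so no torsion. So H_0 = Z^3.
rank ∂_1 = 5, rank ∂_2 = 7 ⇒ b_1 = 12 − 5 − 7 = 0; all invariant factors of ∂_2 are 1 so no torsion. So H_1 = 0.
rank ∂_2 = 7, rank ∂_3 = 0 ⇒ b_2 = 8 − 7 − 0 = 1. So H_2 = Z.

H_0 = Z^3,  H_1 = 0,  H_2 = Z.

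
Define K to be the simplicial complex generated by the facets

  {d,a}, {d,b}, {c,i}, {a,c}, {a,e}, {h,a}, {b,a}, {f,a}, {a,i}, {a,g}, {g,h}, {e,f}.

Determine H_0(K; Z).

H_0 = Z.

We work with the vertex ordering a < b < c < d < e < f < g < h < i. The simplices of K, each written with vertices in increasing order, are:

  0-simplices (9): a, b, c, d, e, f, g, h, i
  1-simplices (12): ab, ac, ad, ae, af, ag, ah, ai, bd, ci, ef, gh

so the chain groups are C_0 ≅ Z^9, C_1 ≅ Z^12.

Boundary ∂_1: C_1 → C_0 is given by ∂[p,q] = [q] − [p]. For instance
  ∂ac = c − a.
The resulting 9×12 matrix has rank 8, and its Smith normal form has invariant factors (1,1,1,1,1,1,1,1).

Now H_k = ker ∂_k / im ∂_{k+1}, so:

  H_0: rank C_0 − rank ∂_1 = 9 − 8 = 1, and the invariant factors of ∂_1 are all 1, so H_0 ≅ Z.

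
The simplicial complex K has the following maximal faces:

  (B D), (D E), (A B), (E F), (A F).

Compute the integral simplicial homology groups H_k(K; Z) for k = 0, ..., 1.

H_0 = Z,  H_1 = Z.

We work with the vertex ordering A < B < D < E < F. The simplices of K, each written with vertices in increasing order, are:

  0-simplices (5): A, B, D, E, F
  1-simplices (5): AB, AF, BD, DE, EF

so the chain groups are C_0 ≅ Z^5, C_1 ≅ Z^5.

The boundary map ∂_1: C_1 → C_0 maps an edge to its endpoints' difference, ∂[p,q] = q − p. For instance
  ∂EF = F − E.
This gives a 5×5 integer matrix of rank 4; reducing to Smith normal form yields diagonal entries (1,1,1,1).

Now H_k = ker ∂_k / im ∂_{k+1}, so:

  H_0: rank C_0 − rank ∂_1 = 5 − 4 = 1, and the invariant factors of ∂_1 are all 1, so H_0 = Z.
  H_1: rank ker ∂_1 − rank ∂_2 = (5 − 4) − 0 = 1, and there is no ∂_2, so H_1 = Z.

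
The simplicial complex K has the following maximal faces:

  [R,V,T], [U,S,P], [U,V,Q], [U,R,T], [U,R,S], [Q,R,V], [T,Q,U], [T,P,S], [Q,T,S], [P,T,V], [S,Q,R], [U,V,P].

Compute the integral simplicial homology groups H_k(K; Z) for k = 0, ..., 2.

Order the vertices as P < Q < R < S < T < U < V. Listing each simplex with vertices in this order, K has dimension 2 with simplices:

  0-simplices (7): P, Q, R, S, T, U, V
  1-simplices (18): PS, PT, PU, PV, QR, QS, QT, QU, QV, RS, RT, RU, RV, ST, SU, TU, TV, UV
  2-simplices (12): PST, PSU, PTV, PUV, QRS, QRV, QST, QTU, QUV, RSU, RTU, RTV

giving chain groups C_0 ≅ Z^7, C_1 ≅ Z^18, C_2 ≅ Z^12.

The boundary map ∂_1: C_1 → C_0 maps an edge to its endpoints' difference, ∂[p,q] = q − p. For instance
  ∂SU = U − S.
This gives a 7×18 integer matrix of rank 6; reducing to Smith normal form yields diagonal entries (1,1,1,1,1,1).

The boundary map ∂_2: C_2 → C_1 acts by ∂[p,q,r] = [q,r] − [p,r] + [p,q]. For instance
  ∂PSU = SU − PU + PS,
  ∂QTU = TU − QU + QT.
As a 18×12 matrix over Z this has rank 12, with invariant factors (1,1,1,1,1,1,1,1,1,1,1,2).

Computing H_k = (kernel of ∂_k) / (image of ∂_{k+1}):

  H_0: rank C_0 − rank ∂_1 = 7 − 6 = 1, and the invariant factors of ∂_1 are all 1, so H_0 ≅ Z.
  H_1: rank ker ∂_1 − rank ∂_2 = (18 − 6) − 12 = 0, and ∂_2 has invariant factor 2 > 1, so H_1 ≅ Z/2.
  H_2: rank ker ∂_2 − rank ∂_3 = (12 − 12) − 0 = 0, and there is no ∂_3, so H_2 ≅ 0.

(K is a triangulation of the real projective plane RP^2.)

H_0 = Z,  H_1 = Z/2,  H_2 = 0.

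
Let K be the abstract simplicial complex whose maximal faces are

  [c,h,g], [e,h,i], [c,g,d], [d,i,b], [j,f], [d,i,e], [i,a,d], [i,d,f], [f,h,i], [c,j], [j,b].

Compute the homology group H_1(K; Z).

Take the total order a < b < c < d < e < f < g < h < i < j on the vertex set. Then K (dimension 2) consists of the simplices:

  0-simplices (10): a, b, c, d, e, f, g, h, i, j
  1-simplices (20): ad, ai, bd, bi, bj, cd, cg, ch, cj, de, df, dg, di, eh, ei, fh, fi, fj, gh, hi
  2-simplices (8): adi, bdi, cdg, cgh, dei, dfi, ehi, fhi

giving chain groups C_0 ≅ Z^10, C_1 ≅ Z^20, C_2 ≅ Z^8.

∂_1: C_1 → C_0 maps an edge to its endpoints' difference, ∂[p,q] = q − p.
The 10×20 boundary matrix has rank 9 and Smith normal form diag(1,1,1,1,1,1,1,1,1).

∂_2: C_2 → C_1 sends each 2-simplex [p,q,r] to [q,r] − [p,r] + [p,q]. For instance
  ∂dei = ei − di + de,
  ∂ehi = hi − ei + eh.
The 20×8 boundary matrix has rank 8 and Smith normal form diag(1,1,1,1,1,1,1,1).

Reading off H_k = ker ∂_k / im ∂_{k+1}:

  H_1: rank ker ∂_1 − rank ∂_2 = (20 − 9) − 8 = 3, and the invariant factors of ∂_2 are all 1, so H_1 ≅ Z^3.

H_1 = Z^3.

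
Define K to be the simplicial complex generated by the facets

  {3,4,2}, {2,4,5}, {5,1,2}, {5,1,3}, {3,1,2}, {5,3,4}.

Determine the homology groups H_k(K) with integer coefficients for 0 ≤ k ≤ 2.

H_0 = Z,  H_1 = 0,  H_2 = Z.

We work with the vertex ordering 1 < 2 < 3 < 4 < 5. The simplices of K, each written with vertices in increasing order, are:

  0-simplices (5): [1], [2], [3], [4], [5]
  1-simplices (9): [1,2], [1,3], [1,5], [2,3], [2,4], [2,5], [3,4], [3,5], [4,5]
  2-simplices (6): [1,2,3], [1,2,5], [1,3,5], [2,3,4], [2,4,5], [3,4,5]

so the chain groups are C_0 ≅ Z^5, C_1 ≅ Z^9, C_2 ≅ Z^6.

∂_1: C_1 → C_0 is given by ∂[p,q] = [q] − [p].
As a 5×9 matrix over Z this has rank 4, with invariant factors (1,1,1,1).

Boundary ∂_2: C_2 → C_1 maps a triangle to the signed sum of its edges. For instance
  ∂[3,4,5] = [4,5] − [3,5] + [3,4],
  ∂[2,4,5] = [4,5] − [2,5] + [2,4].
As a 9×6 matrix over Z this has rank 5, with invariant factors (1,1,1,1,1).

Now H_k = ker ∂_k / im ∂_{k+1}, so:

  H_0: rank C_0 − rank ∂_1 = 5 − 4 = 1, and the invariant factors of ∂_1 are all 1, so H_0 ≅ Z.
  H_1: rank ker ∂_1 − rank ∂_2 = (9 − 4) − 5 = 0, and the invariant factors of ∂_2 are all 1, so H_1 ≅ 0.
  H_2: rank ker ∂_2 − rank ∂_3 = (6 − 5) − 0 = 1, and there is no ∂_3, so H_2 ≅ Z.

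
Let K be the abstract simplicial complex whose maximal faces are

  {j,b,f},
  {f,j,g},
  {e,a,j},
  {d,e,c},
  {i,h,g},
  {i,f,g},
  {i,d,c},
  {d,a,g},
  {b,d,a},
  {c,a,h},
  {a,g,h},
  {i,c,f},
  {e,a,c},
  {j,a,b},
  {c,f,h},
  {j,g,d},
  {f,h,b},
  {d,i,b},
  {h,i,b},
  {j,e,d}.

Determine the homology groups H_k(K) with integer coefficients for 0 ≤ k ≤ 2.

H_0 = Z,  H_1 = Z ⊕ Z/2Z,  H_2 = 0.

Order the vertices as a < b < c < d < e < f < g < h < i < j. Listing each simplex with vertices in this order, K has dimension 2 with simplices:

  0-simplices (10): a, b, c, d, e, f, g, h, i, j
  1-simplices (30): ab, ac, ad, ae, ag, ah, aj, bd, bf, bh, bi, bj, cd, ce, cf, ch, ci, de, dg, di, dj, ej, fg, fh, fi, fj, gh, gi, gj, hi
  2-simplices (20): abd, abj, ace, ach, adg, aej, agh, bdi, bfh, bfj, bhi, cde, cdi, cfh, cfi, dej, dgj, fgi, fgj, ghi

so the chain groups are C_0 ≅ Z^10, C_1 ≅ Z^30, C_2 ≅ Z^20.

Boundary ∂_1: C_1 → C_0 maps an edge to its endpoints' difference, ∂[p,q] = q − p. For instance
  ∂bh = h − b.
The resulting 10×30 matrix has rank 9, and its Smith normal form has invariant factors (1,1,1,1,1,1,1,1,1).

Boundary ∂_2: C_2 → C_1 acts by ∂[p,q,r] = [q,r] − [p,r] + [p,q]. For instance
  ∂dgj = gj − dj + dg,
  ∂dej = ej − dj + de.
The 30×20 boundary matrix has rank 20 and Smith normal form diag(1,1,1,1,1,1,1,1,1,1,1,1,1,1,1,1,1,1,1,2).

Now H_k = ker ∂_k / im ∂_{k+1}, so:

  H_0: rank C_0 − rank ∂_1 = 10 − 9 = 1, and the invariant factors of ∂_1 are all 1, so H_0 ≅ Z.
  H_1: rank ker ∂_1 − rank ∂_2 = (30 − 9) − 20 = 1, and ∂_2 has invariant factor 2 > 1, so H_1 ≅ Z ⊕ Z/2Z.
  H_2: rank ker ∂_2 − rank ∂_3 = (20 − 20) − 0 = 0, and there is no ∂_3, so H_2 ≅ 0.

As a check, the Euler characteristic is 10 − 30 + 20 = 0, which agrees with 1 − 1 + 0 = 0.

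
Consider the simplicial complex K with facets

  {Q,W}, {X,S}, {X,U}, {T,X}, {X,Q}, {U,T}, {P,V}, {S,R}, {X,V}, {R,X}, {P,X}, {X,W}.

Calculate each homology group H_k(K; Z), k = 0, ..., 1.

H_0 = Z,  H_1 = Z^4.

Take the total order P < Q < R < S < T < U < V < W < X on the vertex set. Then K (dimension 1) consists of the simplices:

  0-simplices (9): P, Q, R, S, T, U, V, W, X
  1-simplices (12): PV, PX, QW, QX, RS, RX, SX, TU, TX, UX, VX, WX

so the chain groups are C_0 ≅ Z^9, C_1 ≅ Z^12.

∂_1: C_1 → C_0 maps an edge to its endpoints' difference, ∂[p,q] = q − p. For instance
  ∂PV = V − P.
The resulting 9×12 matrix has rank 8, and its Smith normal form has invariant factors (1,1,1,1,1,1,1,1).

Now H_k = ker ∂_k / im ∂_{k+1}, so:

  H_0: rank C_0 − rank ∂_1 = 9 − 8 = 1, and the invariant factors of ∂_1 are all 1, so H_0 = Z.
  H_1: rank ker ∂_1 − rank ∂_2 = (12 − 8) − 0 = 4, and there is no ∂_2, so H_1 = Z^4.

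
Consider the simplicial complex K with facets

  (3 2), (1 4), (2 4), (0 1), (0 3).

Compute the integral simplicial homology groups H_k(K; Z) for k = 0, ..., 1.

H_0 = Z,  H_1 = Z.

Fix the vertex order 0 < 1 < 2 < 3 < 4 and write every simplex with vertices in increasing order. Then dim K = 1 and the simplices of K are:

  0-simplices (5): [0], [1], [2], [3], [4]
  1-simplices (5): [0,1], [0,3], [1,4], [2,3], [2,4]

giving chain groups C_0 ≅ Z^5, C_1 ≅ Z^5.

Boundary ∂_1: C_1 → C_0 sends each edge [p,q] (with p < q) to q − p. For instance
  ∂[0,1] = [1] − [0].
The resulting 5×5 matrix has rank 4, and its Smith normal form has invariant factors (1,1,1,1).

Now H_k = ker ∂_k / im ∂_{k+1}, so:

  H_0: rank C_0 − rank ∂_1 = 5 − 4 = 1, and the invariant factors of ∂_1 are all 1, so H_0 = Z.
  H_1: rank ker ∂_1 − rank ∂_2 = (5 − 4) − 0 = 1, and there is no ∂_2, so H_1 = Z.

As a check, the Euler characteristic is 5 − 5 = 0, which agrees with 1 − 1 = 0.
(K is a triangulation of the circle S^1.)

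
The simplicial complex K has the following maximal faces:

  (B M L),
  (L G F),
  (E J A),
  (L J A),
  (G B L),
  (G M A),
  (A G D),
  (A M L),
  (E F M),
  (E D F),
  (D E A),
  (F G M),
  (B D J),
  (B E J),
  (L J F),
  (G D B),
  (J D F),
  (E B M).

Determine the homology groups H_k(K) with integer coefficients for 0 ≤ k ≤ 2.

We work with the vertex ordering A < B < D < E < F < G < J < L < M. The simplices of K, each written with vertices in increasing order, are:

  0-simplices (9): A, B, D, E, F, G, J, L, M
  1-simplices (27): AD, AE, AG, AJ, AL, AM, BD, BE, BG, BJ, BL, BM, DE, DF, DG, DJ, EF, EJ, EM, FG, FJ, FL, FM, GL, GM, JL, LM
  2-simplices (18): ADE, ADG, AEJ, AGM, AJL, ALM, BDG, BDJ, BEJ, BEM, BGL, BLM, DEF, DFJ, EFM, FGL, FGM, FJL

giving chain groups C_0 ≅ Z^9, C_1 ≅ Z^27, C_2 ≅ Z^18.

∂_1: C_1 → C_0 maps an edge to its endpoints' difference, ∂[p,q] = q − p. For instance
  ∂BE = E − B.
This gives a 9×27 integer matrix of rank 8; reducing to Smith normal form yields diagonal entries (1,1,1,1,1,1,1,1).

Boundary ∂_2: C_2 → C_1 acts by ∂[p,q,r] = [q,r] − [p,r] + [p,q]. For instance
  ∂FGL = GL − FL + FG,
  ∂DFJ = FJ − DJ + DF.
The 27×18 boundary matrix has rank 18 and Smith normal form diag(1,1,1,1,1,1,1,1,1,1,1,1,1,1,1,1,1,2).

From H_k ≅ ker(∂_k) / im(∂_{k+1}) we obtain:

  H_0: rank C_0 − rank ∂_1 = 9 − 8 = 1, and the invariant factors of ∂_1 are all 1, so H_0 = Z.
  H_1: rank ker ∂_1 − rank ∂_2 = (27 − 8) − 18 = 1, and ∂_2 has invariant factor 2 > 1, so H_1 = Z × Z/2.
  H_2: rank ker ∂_2 − rank ∂_3 = (18 − 18) − 0 = 0, and there is no ∂_3, so H_2 = 0.

As a check, the Euler characteristic is 9 − 27 + 18 = 0, which agrees with 1 − 1 + 0 = 0.

H_0 = Z,  H_1 = Z × Z/2,  H_2 = 0.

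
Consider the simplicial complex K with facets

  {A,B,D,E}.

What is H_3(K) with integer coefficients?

H_3 = 0.

Take the total order A < B < D < E on the vertex set. Then K (dimension 3) consists of the simplices:

  0-simplices (4): A, B, D, E
  1-simplices (6): AB, AD, AE, BD, BE, DE
  2-simplices (4): ABD, ABE, ADE, BDE
  3-simplices (1): ABDE

Hence C_0 ≅ Z^4, C_1 ≅ Z^6, C_2 ≅ Z^4, C_3 ≅ Z^1.

Boundary ∂_1: C_1 → C_0 is given by ∂[p,q] = [q] − [p]. For instance
  ∂DE = E − D.
The resulting 4×6 matrix has rank 3, and its Smith normal form has invariant factors (1,1,1).

∂_2: C_2 → C_1 sends each 2-simplex [p,q,r] to [q,r] − [p,r] + [p,q]. For instance
  ∂ABD = BD − AD + AB,
  ∂ADE = DE − AE + AD.
As a 6×4 matrix over Z this has rank 3, with invariant factors (1,1,1).

∂_3: C_3 → C_2 sends each 3-simplex σ to the alternating sum Σ_i (−1)^i (σ with its i-th vertex removed). For instance
  ∂ABDE = BDE − ADE + ABE − ABD.
This gives a 4×1 integer matrix of rank 1; reducing to Smith normal form yields diagonal entries (1).

Reading off H_k = ker ∂_k / im ∂_{k+1}:

  H_3: rank ker ∂_3 − rank ∂_4 = (1 − 1) − 0 = 0, and there is no ∂_4, so H_3 = 0.

(K is a triangulation of the 3-simplex.)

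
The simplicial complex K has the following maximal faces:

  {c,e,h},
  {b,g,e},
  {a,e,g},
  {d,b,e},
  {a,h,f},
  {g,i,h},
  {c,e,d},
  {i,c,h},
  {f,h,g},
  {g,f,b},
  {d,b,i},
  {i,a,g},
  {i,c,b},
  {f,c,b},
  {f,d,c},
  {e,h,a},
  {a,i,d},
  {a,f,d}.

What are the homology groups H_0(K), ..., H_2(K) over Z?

Order the vertices as a < b < c < d < e < f < g < h < i. Listing each simplex with vertices in this order, K has dimension 2 with simplices:

  0-simplices (9): a, b, c, d, e, f, g, h, i
  1-simplices (27): ad, ae, af, ag, ah, ai, bc, bd, be, bf, bg, bi, cd, ce, cf, ch, ci, de, df, di, eg, eh, fg, fh, gh, gi, hi
  2-simplices (18): adf, adi, aeg, aeh, afh, agi, bcf, bci, bde, bdi, beg, bfg, cde, cdf, ceh, chi, fgh, ghi

Hence C_0 ≅ Z^9, C_1 ≅ Z^27, C_2 ≅ Z^18.

The boundary map ∂_1: C_1 → C_0 sends each edge [p,q] (with p < q) to q − p. For instance
  ∂cd = d − c.
The resulting 9×27 matrix has rank 8, and its Smith normal form has invariant factors (1,1,1,1,1,1,1,1).

Boundary ∂_2: C_2 → C_1 maps a triangle to the signed sum of its edges. For instance
  ∂fgh = gh − fh + fg,
  ∂aeh = eh − ah + ae.
The resulting 27×18 matrix has rank 18, and its Smith normal form has invariant factors (1,1,1,1,1,1,1,1,1,1,1,1,1,1,1,1,1,2).

From H_k ≅ ker(∂_k) / im(∂_{k+1}) we obtain:

  H_0: rank C_0 − rank ∂_1 = 9 − 8 = 1, and the invariant factors of ∂_1 are all 1, so H_0 ≅ Z.
  H_1: rank ker ∂_1 − rank ∂_2 = (27 − 8) − 18 = 1, and ∂_2 has invariant factor 2 > 1, so H_1 ≅ Z ⊕ Z/2.
  H_2: rank ker ∂_2 − rank ∂_3 = (18 − 18) − 0 = 0, and there is no ∂_3, so H_2 ≅ 0.

H_0 = Z,  H_1 = Z ⊕ Z/2,  H_2 = 0.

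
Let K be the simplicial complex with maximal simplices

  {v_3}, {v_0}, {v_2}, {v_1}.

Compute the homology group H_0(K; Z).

H_0 ≅ Z^4.

Order the vertices as v_0 < v_1 < v_2 < v_3. Listing each simplex with vertices in this order, K has dimension 0 with simplices:

  0-simplices (4): [v_0], [v_1], [v_2], [v_3]

giving chain groups C_0 ≅ Z^4.

Reading off H_k = ker ∂_k / im ∂_{k+1}:

  H_0: rank C_0 − rank ∂_1 = 4 − 0 = 4, and there is no ∂_1, so H_0 ≅ Z^4.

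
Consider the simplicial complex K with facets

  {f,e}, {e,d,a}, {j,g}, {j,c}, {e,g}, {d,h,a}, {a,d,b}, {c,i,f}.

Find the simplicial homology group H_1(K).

Fix the vertex order a < b < c < d < e < f < g < h < i < j and write every simplex with vertices in increasing order. Then dim K = 2 and the simplices of K are:

  0-simplices (10): a, b, c, d, e, f, g, h, i, j
  1-simplices (14): ab, ad, ae, ah, bd, cf, ci, cj, de, dh, ef, eg, fi, gj
  2-simplices (4): abd, ade, adh, cfi

Hence C_0 ≅ Z^10, C_1 ≅ Z^14, C_2 ≅ Z^4.

Boundary ∂_1: C_1 → C_0 is given by ∂[p,q] = [q] − [p]. For instance
  ∂ci = i − c.
This gives a 10×14 integer matrix of rank 9; reducing to Smith normal form yields diagonal entries (1,1,1,1,1,1,1,1,1).

∂_2: C_2 → C_1 sends each 2-simplex [p,q,r] to [q,r] − [p,r] + [p,q]. For instance
  ∂cfi = fi − ci + cf,
  ∂adh = dh − ah + ad.
The 14×4 boundary matrix has rank 4 and Smith normal form diag(1,1,1,1).

From H_k ≅ ker(∂_k) / im(∂_{k+1}) we obtain:

  H_1: rank ker ∂_1 − rank ∂_2 = (14 − 9) − 4 = 1, and the invariant factors of ∂_2 are all 1, so H_1 = Z.

H_1 = Z.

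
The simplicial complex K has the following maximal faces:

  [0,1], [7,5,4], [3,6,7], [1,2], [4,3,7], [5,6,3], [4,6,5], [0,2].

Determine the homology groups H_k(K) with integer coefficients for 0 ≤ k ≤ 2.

Take the total order 0 < 1 < 2 < 3 < 4 < 5 < 6 < 7 on the vertex set. Then K (dimension 2) consists of the simplices:

  0-simplices (8): [0], [1], [2], [3], [4], [5], [6], [7]
  1-simplices (13): [0,1], [0,2], [1,2], [3,4], [3,5], [3,6], [3,7], [4,5], [4,6], [4,7], [5,6], [5,7], [6,7]
  2-simplices (5): [3,4,7], [3,5,6], [3,6,7], [4,5,6], [4,5,7]

so the chain groups are C_0 ≅ Z^8, C_1 ≅ Z^13, C_2 ≅ Z^5.

The boundary map ∂_1: C_1 → C_0 sends each edge [p,q] (with p < q) to q − p.
The resulting 8×13 matrix has rank 6, and its Smith normal form has invariant factors (1,1,1,1,1,1).

∂_2: C_2 → C_1 sends each 2-simplex [p,q,r] to [q,r] − [p,r] + [p,q]. For instance
  ∂[4,5,7] = [5,7] − [4,7] + [4,5],
  ∂[4,5,6] = [5,6] − [4,6] + [4,5].
This gives a 13×5 integer matrix of rank 5; reducing to Smith normal form yields diagonal entries (1,1,1,1,1).

Reading off H_k = ker ∂_k / im ∂_{k+1}:

  H_0: rank C_0 − rank ∂_1 = 8 − 6 = 2, and the invariant factors of ∂_1 are all 1, so H_0 ≅ Z^2.
  H_1: rank ker ∂_1 − rank ∂_2 = (13 − 6) − 5 = 2, and the invariant factors of ∂_2 are all 1, so H_1 ≅ Z^2.
  H_2: rank ker ∂_2 − rank ∂_3 = (5 − 5) − 0 = 0, and there is no ∂_3, so H_2 ≅ 0.

H_0 ≅ Z^2,  H_1 ≅ Z^2,  H_2 = 0.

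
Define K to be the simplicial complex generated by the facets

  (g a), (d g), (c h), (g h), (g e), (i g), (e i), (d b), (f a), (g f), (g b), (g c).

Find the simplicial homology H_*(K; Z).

H_0 ≅ Z,  H_1 ≅ Z^4.

We work with the vertex ordering a < b < c < d < e < f < g < h < i. The simplices of K, each written with vertices in increasing order, are:

  0-simplices (9): a, b, c, d, e, f, g, h, i
  1-simplices (12): af, ag, bd, bg, cg, ch, dg, eg, ei, fg, gh, gi

giving chain groups C_0 ≅ Z^9, C_1 ≅ Z^12.

The boundary map ∂_1: C_1 → C_0 sends each edge [p,q] (with p < q) to q − p. For instance
  ∂gi = i − g.
The 9×12 boundary matrix has rank 8 and Smith normal form diag(1,1,1,1,1,1,1,1).

From H_k ≅ ker(∂_k) / im(∂_{k+1}) we obtain:

  H_0: rank C_0 − rank ∂_1 = 9 − 8 = 1, and the invariant factors of ∂_1 are all 1, so H_0 = Z.
  H_1: rank ker ∂_1 − rank ∂_2 = (12 − 8) − 0 = 4, and there is no ∂_2, so H_1 = Z^4.

As a check, the Euler characteristic is 9 − 12 = -3, which agrees with 1 − 4 = -3.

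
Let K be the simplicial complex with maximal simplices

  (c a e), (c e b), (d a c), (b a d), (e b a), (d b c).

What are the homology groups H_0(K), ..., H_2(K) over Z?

Fix the vertex order a < b < c < d < e and write every simplex with vertices in increasing order. Then dim K = 2 and the simplices of K are:

  0-simplices (5): a, b, c, d, e
  1-simplices (9): ab, ac, ad, ae, bc, bd, be, cd, ce
  2-simplices (6): abd, abe, acd, ace, bcd, bce

giving chain groups C_0 ≅ Z^5, C_1 ≅ Z^9, C_2 ≅ Z^6.

Boundary ∂_1: C_1 → C_0 sends each edge [p,q] (with p < q) to q − p.
The resulting 5×9 matrix has rank 4, and its Smith normal form has invariant factors (1,1,1,1).

Boundary ∂_2: C_2 → C_1 acts by ∂[p,q,r] = [q,r] − [p,r] + [p,q]. For instance
  ∂abd = bd − ad + ab,
  ∂abe = be − ae + ab.
The resulting 9×6 matrix has rank 5, and its Smith normal form has invariant factors (1,1,1,1,1).

Now H_k = ker ∂_k / im ∂_{k+1}, so:

  H_0: rank C_0 − rank ∂_1 = 5 − 4 = 1, and the invariant factors of ∂_1 are all 1, so H_0 = Z.
  H_1: rank ker ∂_1 − rank ∂_2 = (9 − 4) − 5 = 0, and the invariant factors of ∂_2 are all 1, so H_1 = 0.
  H_2: rank ker ∂_2 − rank ∂_3 = (6 − 5) − 0 = 1, and there is no ∂_3, so H_2 = Z.

As a check, the Euler characteristic is 5 − 9 + 6 = 2, which agrees with 1 − 0 + 1 = 2.
(K is a triangulation of the 2-sphere S^2.)

H_0 = Z,  H_1 = 0,  H_2 = Z.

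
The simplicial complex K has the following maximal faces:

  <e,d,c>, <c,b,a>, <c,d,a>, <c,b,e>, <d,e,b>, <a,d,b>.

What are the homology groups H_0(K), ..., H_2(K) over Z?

Order the vertices as a < b < c < d < e. Listing each simplex with vertices in this order, K has dimension 2 with simplices:

  0-simplices (5): a, b, c, d, e
  1-simplices (9): ab, ac, ad, bc, bd, be, cd, ce, de
  2-simplices (6): abc, abd, acd, bce, bde, cde

so the chain groups are C_0 ≅ Z^5, C_1 ≅ Z^9, C_2 ≅ Z^6.

∂_1: C_1 → C_0 maps an edge to its endpoints' difference, ∂[p,q] = q − p. For instance
  ∂ac = c − a.
As a 5×9 matrix over Z this has rank 4, with invariant factors (1,1,1,1).

∂_2: C_2 → C_1 sends each 2-simplex [p,q,r] to [q,r] − [p,r] + [p,q]. For instance
  ∂abc = bc − ac + ab,
  ∂bce = ce − be + bc.
This gives a 9×6 integer matrix of rank 5; reducing to Smith normal form yields diagonal entries (1,1,1,1,1).

From H_k ≅ ker(∂_k) / im(∂_{k+1}) we obtain:

  H_0: rank C_0 − rank ∂_1 = 5 − 4 = 1, and the invariant factors of ∂_1 are all 1, so H_0 = Z.
  H_1: rank ker ∂_1 − rank ∂_2 = (9 − 4) − 5 = 0, and the invariant factors of ∂_2 are all 1, so H_1 = 0.
  H_2: rank ker ∂_2 − rank ∂_3 = (6 − 5) − 0 = 1, and there is no ∂_3, so H_2 = Z.

As a check, the Euler characteristic is 5 − 9 + 6 = 2, which agrees with 1 − 0 + 1 = 2.

H_0 = Z,  H_1 = 0,  H_2 = Z.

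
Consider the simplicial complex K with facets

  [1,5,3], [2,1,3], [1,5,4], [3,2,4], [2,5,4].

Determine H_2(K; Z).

We work with the vertex ordering 1 < 2 < 3 < 4 < 5. The simplices of K, each written with vertices in increasing order, are:

  0-simplices (5): [1], [2], [3], [4], [5]
  1-simplices (10): [1,2], [1,3], [1,4], [1,5], [2,3], [2,4], [2,5], [3,4], [3,5], [4,5]
  2-simplices (5): [1,2,3], [1,3,5], [1,4,5], [2,3,4], [2,4,5]

Hence C_0 ≅ Z^5, C_1 ≅ Z^10, C_2 ≅ Z^5.

The boundary map ∂_1: C_1 → C_0 sends each edge [p,q] (with p < q) to q − p.
The resulting 5×10 matrix has rank 4, and its Smith normal form has invariant factors (1,1,1,1).

The boundary map ∂_2: C_2 → C_1 maps a triangle to the signed sum of its edges. For instance
  ∂[2,3,4] = [3,4] − [2,4] + [2,3],
  ∂[1,2,3] = [2,3] − [1,3] + [1,2].
The resulting 10×5 matrix has rank 5, and its Smith normal form has invariant factors (1,1,1,1,1).

From H_k ≅ ker(∂_k) / im(∂_{k+1}) we obtain:

  H_2: rank ker ∂_2 − rank ∂_3 = (5 − 5) − 0 = 0, and there is no ∂_3, so H_2 = 0.

H_2 = 0.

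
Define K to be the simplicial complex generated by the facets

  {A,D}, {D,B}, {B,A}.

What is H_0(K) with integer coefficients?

Take the total order A < B < D on the vertex set. Then K (dimension 1) consists of the simplices:

  0-simplices (3): A, B, D
  1-simplices (3): AB, AD, BD

so the chain groups are C_0 ≅ Z^3, C_1 ≅ Z^3.

The boundary map ∂_1: C_1 → C_0 maps an edge to its endpoints' difference, ∂[p,q] = q − p.
This gives a 3×3 integer matrix of rank 2; reducing to Smith normal form yields diagonal entries (1,1).

From H_k ≅ ker(∂_k) / im(∂_{k+1}) we obtain:

  H_0: rank C_0 − rank ∂_1 = 3 − 2 = 1, and the invariant factors of ∂_1 are all 1, so H_0 = Z.

H_0 ≅ Z.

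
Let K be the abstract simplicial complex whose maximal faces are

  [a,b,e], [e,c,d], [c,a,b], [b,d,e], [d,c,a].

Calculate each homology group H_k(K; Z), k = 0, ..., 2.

Order the vertices as a < b < c < d < e. Listing each simplex with vertices in this order, K has dimension 2 with simplices:

  0-simplices (5): a, b, c, d, e
  1-simplices (10): ab, ac, ad, ae, bc, bd, be, cd, ce, de
  2-simplices (5): abc, abe, acd, bde, cde

so the chain groups are C_0 ≅ Z^5, C_1 ≅ Z^10, C_2 ≅ Z^5.

Boundary ∂_1: C_1 → C_0 maps an edge to its endpoints' difference, ∂[p,q] = q − p. For instance
  ∂ce = e − c.
As a 5×10 matrix over Z this has rank 4, with invariant factors (1,1,1,1).

Boundary ∂_2: C_2 → C_1 maps a triangle to the signed sum of its edges. For instance
  ∂bde = de − be + bd,
  ∂acd = cd − ad + ac.
The resulting 10×5 matrix has rank 5, and its Smith normal form has invariant factors (1,1,1,1,1).

From H_k ≅ ker(∂_k) / im(∂_{k+1}) we obtain:

  H_0: rank C_0 − rank ∂_1 = 5 − 4 = 1, and the invariant factors of ∂_1 are all 1, so H_0 ≅ Z.
  H_1: rank ker ∂_1 − rank ∂_2 = (10 − 4) − 5 = 1, and the invariant factors of ∂_2 are all 1, so H_1 ≅ Z.
  H_2: rank ker ∂_2 − rank ∂_3 = (5 − 5) − 0 = 0, and there is no ∂_3, so H_2 ≅ 0.

As a check, the Euler characteristic is 5 − 10 + 5 = 0, which agrees with 1 − 1 + 0 = 0.

H_0 ≅ Z,  H_1 ≅ Z,  H_2 = 0.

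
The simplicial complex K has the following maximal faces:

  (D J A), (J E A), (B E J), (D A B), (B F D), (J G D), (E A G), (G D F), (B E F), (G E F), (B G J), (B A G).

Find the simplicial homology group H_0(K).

Take the total order A < B < D < E < F < G < J on the vertex set. Then K (dimension 2) consists of the simplices:

  0-simplices (7): A, B, D, E, F, G, J
  1-simplices (18): AB, AD, AE, AG, AJ, BD, BE, BF, BG, BJ, DF, DG, DJ, EF, EG, EJ, FG, GJ
  2-simplices (12): ABD, ABG, ADJ, AEG, AEJ, BDF, BEF, BEJ, BGJ, DFG, DGJ, EFG

Hence C_0 ≅ Z^7, C_1 ≅ Z^18, C_2 ≅ Z^12.

Boundary ∂_1: C_1 → C_0 sends each edge [p,q] (with p < q) to q − p. For instance
  ∂DF = F − D.
The resulting 7×18 matrix has rank 6, and its Smith normal form has invariant factors (1,1,1,1,1,1).

∂_2: C_2 → C_1 sends each 2-simplex [p,q,r] to [q,r] − [p,r] + [p,q]. For instance
  ∂DFG = FG − DG + DF,
  ∂EFG = FG − EG + EF.
As a 18×12 matrix over Z this has rank 12, with invariant factors (1,1,1,1,1,1,1,1,1,1,1,2).

Reading off H_k = ker ∂_k / im ∂_{k+1}:

  H_0: rank C_0 − rank ∂_1 = 7 − 6 = 1, and the invariant factors of ∂_1 are all 1, so H_0 ≅ Z.

H_0 ≅ Z.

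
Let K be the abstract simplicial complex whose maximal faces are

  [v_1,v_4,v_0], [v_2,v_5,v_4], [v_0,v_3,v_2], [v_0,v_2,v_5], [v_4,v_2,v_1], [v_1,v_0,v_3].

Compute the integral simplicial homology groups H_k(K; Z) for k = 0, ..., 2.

K has 6 vertices, 12 edges, 6 triangles.
rank ∂_0 = 0, rank ∂_1 = 5 ⇒ b_0 = 6 − 0 − 5 = 1; all invariant factors of ∂_1 are 1 so no torsion. So H_0 ≅ Z.
rank ∂_1 = 5, rank ∂_2 = 6 ⇒ b_1 = 12 − 5 − 6 = 1; all invariant factors of ∂_2 are 1 so no torsion. So H_1 ≅ Z.
rank ∂_2 = 6, rank ∂_3 = 0 ⇒ b_2 = 6 − 6 − 0 = 0. So H_2 ≅ 0.

H_0 ≅ Z,  H_1 ≅ Z,  H_2 = 0.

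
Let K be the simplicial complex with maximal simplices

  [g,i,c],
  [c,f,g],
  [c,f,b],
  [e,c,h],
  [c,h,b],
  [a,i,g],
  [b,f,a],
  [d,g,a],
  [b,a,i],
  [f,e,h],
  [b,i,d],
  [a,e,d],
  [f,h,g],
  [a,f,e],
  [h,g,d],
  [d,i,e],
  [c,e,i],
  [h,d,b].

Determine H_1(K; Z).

Order the vertices as a < b < c < d < e < f < g < h < i. Listing each simplex with vertices in this order, K has dimension 2 with simplices:

  0-simplices (9): a, b, c, d, e, f, g, h, i
  1-simplices (27): ab, ad, ae, af, ag, ai, bc, bd, bf, bh, bi, ce, cf, cg, ch, ci, de, dg, dh, di, ef, eh, ei, fg, fh, gh, gi
  2-simplices (18): abf, abi, ade, adg, aef, agi, bcf, bch, bdh, bdi, ceh, cei, cfg, cgi, dei, dgh, efh, fgh

giving chain groups C_0 ≅ Z^9, C_1 ≅ Z^27, C_2 ≅ Z^18.

∂_1: C_1 → C_0 maps an edge to its endpoints' difference, ∂[p,q] = q − p. For instance
  ∂cf = f − c.
This gives a 9×27 integer matrix of rank 8; reducing to Smith normal form yields diagonal entries (1,1,1,1,1,1,1,1).

Boundary ∂_2: C_2 → C_1 sends each 2-simplex [p,q,r] to [q,r] − [p,r] + [p,q]. For instance
  ∂bdh = dh − bh + bd,
  ∂cgi = gi − ci + cg.
The resulting 27×18 matrix has rank 18, and its Smith normal form has invariant factors (1,1,1,1,1,1,1,1,1,1,1,1,1,1,1,1,1,2).

Now H_k = ker ∂_k / im ∂_{k+1}, so:

  H_1: rank ker ∂_1 − rank ∂_2 = (27 − 8) − 18 = 1, and ∂_2 has invariant factor 2 > 1, so H_1 ≅ Z ⊕ Z/2.

H_1 = Z ⊕ Z/2.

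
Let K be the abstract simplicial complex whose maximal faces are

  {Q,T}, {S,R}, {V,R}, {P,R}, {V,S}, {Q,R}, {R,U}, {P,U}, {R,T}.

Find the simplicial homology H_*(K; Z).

H_0 = Z,  H_1 = Z^3.

Fix the vertex order P < Q < R < S < T < U < V and write every simplex with vertices in increasing order. Then dim K = 1 and the simplices of K are:

  0-simplices (7): P, Q, R, S, T, U, V
  1-simplices (9): PR, PU, QR, QT, RS, RT, RU, RV, SV

so the chain groups are C_0 ≅ Z^7, C_1 ≅ Z^9.

Boundary ∂_1: C_1 → C_0 is given by ∂[p,q] = [q] − [p]. For instance
  ∂RS = S − R.
The 7×9 boundary matrix has rank 6 and Smith normal form diag(1,1,1,1,1,1).

From H_k ≅ ker(∂_k) / im(∂_{k+1}) we obtain:

  H_0: rank C_0 − rank ∂_1 = 7 − 6 = 1, and the invariant factors of ∂_1 are all 1, so H_0 = Z.
  H_1: rank ker ∂_1 − rank ∂_2 = (9 − 6) − 0 = 3, and there is no ∂_2, so H_1 = Z^3.

(K is a triangulation of a wedge of 3 circles.)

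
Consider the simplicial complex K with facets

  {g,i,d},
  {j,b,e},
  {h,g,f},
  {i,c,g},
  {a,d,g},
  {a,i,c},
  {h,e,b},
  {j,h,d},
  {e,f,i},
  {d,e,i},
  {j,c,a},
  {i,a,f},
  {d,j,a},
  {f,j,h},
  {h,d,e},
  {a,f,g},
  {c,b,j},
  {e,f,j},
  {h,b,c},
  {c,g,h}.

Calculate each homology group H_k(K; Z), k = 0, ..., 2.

Order the vertices as a < b < c < d < e < f < g < h < i < j. Listing each simplex with vertices in this order, K has dimension 2 with simplices:

  0-simplices (10): a, b, c, d, e, f, g, h, i, j
  1-simplices (30): ac, ad, af, ag, ai, aj, bc, be, bh, bj, cg, ch, ci, cj, de, dg, dh, di, dj, ef, eh, ei, ej, fg, fh, fi, fj, gh, gi, hj
  2-simplices (20): aci, acj, adg, adj, afg, afi, bch, bcj, beh, bej, cgh, cgi, deh, dei, dgi, dhj, efi, efj, fgh, fhj

so the chain groups are C_0 ≅ Z^10, C_1 ≅ Z^30, C_2 ≅ Z^20.

∂_1: C_1 → C_0 maps an edge to its endpoints' difference, ∂[p,q] = q − p. For instance
  ∂cg = g − c.
The 10×30 boundary matrix has rank 9 and Smith normal form diag(1,1,1,1,1,1,1,1,1).

The boundary map ∂_2: C_2 → C_1 maps a triangle to the signed sum of its edges. For instance
  ∂bch = ch − bh + bc,
  ∂cgi = gi − ci + cg.
As a 30×20 matrix over Z this has rank 20, with invariant factors (1,1,1,1,1,1,1,1,1,1,1,1,1,1,1,1,1,1,1,2).

Reading off H_k = ker ∂_k / im ∂_{k+1}:

  H_0: rank C_0 − rank ∂_1 = 10 − 9 = 1, and the invariant factors of ∂_1 are all 1, so H_0 = Z.
  H_1: rank ker ∂_1 − rank ∂_2 = (30 − 9) − 20 = 1, and ∂_2 has invariant factor 2 > 1, so H_1 = Z × Z/2.
  H_2: rank ker ∂_2 − rank ∂_3 = (20 − 20) − 0 = 0, and there is no ∂_3, so H_2 = 0.

H_0 ≅ Z,  H_1 ≅ Z × Z/2,  H_2 = 0.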